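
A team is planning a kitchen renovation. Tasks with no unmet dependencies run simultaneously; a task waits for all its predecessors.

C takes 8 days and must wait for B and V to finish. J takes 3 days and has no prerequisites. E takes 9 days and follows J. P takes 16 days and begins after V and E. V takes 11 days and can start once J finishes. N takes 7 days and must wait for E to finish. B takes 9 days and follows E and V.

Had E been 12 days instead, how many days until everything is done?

32

Critical path before the change: J→V→B→C = 3+11+9+8 = 31 giving 31 days.
E has 2 days of float (longest path through it is 29).
Now J→E→B→C = 3+12+9+8 = 32 is longest, so the finish becomes 32 days.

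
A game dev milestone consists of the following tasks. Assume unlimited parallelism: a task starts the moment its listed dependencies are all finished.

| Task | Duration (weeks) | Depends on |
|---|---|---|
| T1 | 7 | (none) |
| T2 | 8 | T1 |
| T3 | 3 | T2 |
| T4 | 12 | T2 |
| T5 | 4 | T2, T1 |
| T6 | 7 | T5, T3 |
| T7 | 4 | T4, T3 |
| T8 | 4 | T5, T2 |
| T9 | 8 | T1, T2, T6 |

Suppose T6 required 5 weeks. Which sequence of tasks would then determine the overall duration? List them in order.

T1, T2, T5, T6, T9

As given, the longest chain is T1→T2→T5→T6→T9 = 7+8+4+7+8 = 34, so the finish is 34 weeks.
T6 lies on that path, so at 5 weeks the path becomes 32 weeks.
The critical path is still T1→T2→T5→T6→T9; finish is now 32 weeks.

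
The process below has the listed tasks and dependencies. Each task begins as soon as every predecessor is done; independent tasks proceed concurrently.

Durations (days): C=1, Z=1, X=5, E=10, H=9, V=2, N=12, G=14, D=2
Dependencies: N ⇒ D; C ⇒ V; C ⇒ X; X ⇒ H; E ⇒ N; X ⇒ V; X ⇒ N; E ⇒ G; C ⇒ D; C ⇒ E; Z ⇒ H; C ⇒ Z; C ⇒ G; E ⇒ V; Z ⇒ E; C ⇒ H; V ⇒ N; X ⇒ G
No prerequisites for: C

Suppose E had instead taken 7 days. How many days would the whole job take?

25

Actual critical path: C→Z→E→V→N→D = 1+1+10+2+12+2 = 28 ⇒ 28 days.
E lies on that path, so at 7 days the path becomes 25 days.
The critical path is still C→Z→E→V→N→D; finish is now 25 days.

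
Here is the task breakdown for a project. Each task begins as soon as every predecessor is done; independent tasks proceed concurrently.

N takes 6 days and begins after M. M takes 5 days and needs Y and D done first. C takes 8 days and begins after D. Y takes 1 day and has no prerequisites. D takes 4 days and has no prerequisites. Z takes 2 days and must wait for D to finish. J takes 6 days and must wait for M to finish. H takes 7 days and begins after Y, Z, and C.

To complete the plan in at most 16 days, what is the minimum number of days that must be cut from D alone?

3

Current finish: 19 days; target: 16.
D is on every critical path, so each day cut from D cuts the finish by one (this holds down to a finish of 16).
Need 19 − 16 = 3 days off D → D becomes 1 day, finish becomes 16.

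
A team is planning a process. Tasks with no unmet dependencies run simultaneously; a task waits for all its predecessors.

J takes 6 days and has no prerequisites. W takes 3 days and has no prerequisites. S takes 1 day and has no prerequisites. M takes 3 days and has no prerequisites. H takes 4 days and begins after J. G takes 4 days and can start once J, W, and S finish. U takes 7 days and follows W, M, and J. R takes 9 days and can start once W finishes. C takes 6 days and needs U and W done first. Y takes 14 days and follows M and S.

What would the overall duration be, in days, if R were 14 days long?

19

Critical path before the change: J→U→C = 6+7+6 = 19 giving 19 days.
The longest path through R is only 12 days, so R has float 7.
No other chain overtakes it, so the finish is 19 days.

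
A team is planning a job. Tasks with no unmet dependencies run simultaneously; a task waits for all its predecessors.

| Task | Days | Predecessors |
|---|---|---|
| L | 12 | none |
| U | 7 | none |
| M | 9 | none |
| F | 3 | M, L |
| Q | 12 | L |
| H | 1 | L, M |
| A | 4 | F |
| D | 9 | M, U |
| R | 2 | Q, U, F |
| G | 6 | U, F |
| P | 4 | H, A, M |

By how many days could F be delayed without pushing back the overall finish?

L→Q→R = 12+12+2 = 26 sets the makespan at 26 days.
F finishes as early as 15 and must finish by 18.
Slack of F = 15 − 12 = 3 days.

3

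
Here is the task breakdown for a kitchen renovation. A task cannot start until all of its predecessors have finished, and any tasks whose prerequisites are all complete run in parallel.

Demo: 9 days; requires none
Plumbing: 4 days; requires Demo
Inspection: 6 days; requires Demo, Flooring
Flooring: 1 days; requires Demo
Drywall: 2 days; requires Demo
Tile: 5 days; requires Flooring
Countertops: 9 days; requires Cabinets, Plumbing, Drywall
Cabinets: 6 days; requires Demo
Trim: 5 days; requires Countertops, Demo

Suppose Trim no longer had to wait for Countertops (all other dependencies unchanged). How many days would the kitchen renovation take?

24

Original critical path: Demo→Cabinets→Countertops→Trim = 9+6+9+5 = 29 ⇒ 29 days.
Without Countertops→Trim, Trim's earliest start moves from 24 to 9.
New critical path: Demo→Cabinets→Countertops = 9+6+9 = 24 ⇒ 24 days.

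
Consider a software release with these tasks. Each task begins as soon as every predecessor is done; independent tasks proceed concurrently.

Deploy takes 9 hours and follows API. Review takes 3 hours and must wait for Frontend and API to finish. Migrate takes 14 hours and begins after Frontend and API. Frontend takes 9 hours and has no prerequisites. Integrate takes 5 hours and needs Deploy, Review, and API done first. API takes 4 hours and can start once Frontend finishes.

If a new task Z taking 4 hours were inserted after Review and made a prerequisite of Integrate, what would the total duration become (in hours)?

Originally the project takes 27 hours.
With Z inserted, Integrate now waits for max(Deploy, Review, API, Z).
New critical path: Frontend→API→Deploy→Integrate = 9+4+9+5 = 27 ⇒ 27 hours.

27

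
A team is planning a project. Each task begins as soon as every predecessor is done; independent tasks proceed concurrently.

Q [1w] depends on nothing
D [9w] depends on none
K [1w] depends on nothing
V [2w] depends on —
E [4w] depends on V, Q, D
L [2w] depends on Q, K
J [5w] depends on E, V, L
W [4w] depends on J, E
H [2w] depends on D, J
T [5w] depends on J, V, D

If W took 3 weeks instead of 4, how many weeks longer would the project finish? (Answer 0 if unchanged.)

The binding path is D→E→J→T = 9+4+5+5 = 23; finish at 23 weeks.
The longest path through W is only 22 weeks, so W has float 1.
That remains the longest chain; total 23 weeks.
Change in finish: 23 − 23 = +0 weeks.

0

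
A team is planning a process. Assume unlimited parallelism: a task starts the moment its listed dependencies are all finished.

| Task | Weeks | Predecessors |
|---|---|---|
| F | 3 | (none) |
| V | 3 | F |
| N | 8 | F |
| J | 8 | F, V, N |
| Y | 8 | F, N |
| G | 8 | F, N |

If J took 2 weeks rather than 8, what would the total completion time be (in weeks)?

19

As given, the longest chain is F→N→J = 3+8+8 = 19, so the finish is 19 weeks.
J lies on that path, so at 2 weeks the path becomes 13 weeks.
New critical path: F→N→Y = 3+8+8 = 19 ⇒ 19 weeks.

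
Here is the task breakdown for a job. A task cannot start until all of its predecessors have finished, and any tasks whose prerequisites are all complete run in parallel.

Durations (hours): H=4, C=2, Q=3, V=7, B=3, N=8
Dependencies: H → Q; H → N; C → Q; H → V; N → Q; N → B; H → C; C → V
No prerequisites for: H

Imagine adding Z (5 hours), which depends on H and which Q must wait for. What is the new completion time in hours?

15

Originally the job takes 15 hours.
With Z inserted, Q now waits for max(H, N, C, Z).
New critical path: H→N→Q = 4+8+3 = 15 ⇒ 15 hours.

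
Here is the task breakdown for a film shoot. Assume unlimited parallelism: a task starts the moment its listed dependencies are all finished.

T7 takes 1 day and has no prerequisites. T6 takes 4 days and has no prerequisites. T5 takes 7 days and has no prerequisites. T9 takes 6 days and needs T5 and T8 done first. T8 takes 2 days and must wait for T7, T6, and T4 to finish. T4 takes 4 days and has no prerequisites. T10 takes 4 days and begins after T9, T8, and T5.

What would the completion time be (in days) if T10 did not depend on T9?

Original critical path: T5→T9→T10 = 7+6+4 = 17 ⇒ 17 days.
Without T9→T10, T10's earliest start moves from 13 to 7.
New critical path: T5→T9 = 7+6 = 13 ⇒ 13 days.

13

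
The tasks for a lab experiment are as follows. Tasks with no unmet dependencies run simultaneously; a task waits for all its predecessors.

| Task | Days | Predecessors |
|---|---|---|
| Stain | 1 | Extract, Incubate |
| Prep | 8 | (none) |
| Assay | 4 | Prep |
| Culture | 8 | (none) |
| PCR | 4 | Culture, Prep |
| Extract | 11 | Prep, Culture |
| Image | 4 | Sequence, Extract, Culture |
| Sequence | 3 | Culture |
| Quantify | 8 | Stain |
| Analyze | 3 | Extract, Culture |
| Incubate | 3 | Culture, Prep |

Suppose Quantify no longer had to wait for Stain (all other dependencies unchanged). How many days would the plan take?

With the dependency in place, Prep→Extract→Stain→Quantify = 8+11+1+8 = 28 sets the finish at 28 days.
Without Stain→Quantify, Quantify's earliest start moves from 20 to 0.
After: Prep→Extract→Image = 8+11+4 = 23 → 23 days.

23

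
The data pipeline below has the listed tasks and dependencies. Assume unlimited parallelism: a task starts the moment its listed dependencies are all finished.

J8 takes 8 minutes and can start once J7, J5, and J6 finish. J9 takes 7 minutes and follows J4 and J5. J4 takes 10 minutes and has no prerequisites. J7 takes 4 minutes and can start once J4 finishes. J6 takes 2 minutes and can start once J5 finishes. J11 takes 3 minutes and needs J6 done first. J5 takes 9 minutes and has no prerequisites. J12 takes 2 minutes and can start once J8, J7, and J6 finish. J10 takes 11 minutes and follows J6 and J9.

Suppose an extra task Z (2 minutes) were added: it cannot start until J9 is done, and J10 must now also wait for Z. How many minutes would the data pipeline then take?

30

Originally the data pipeline takes 28 minutes.
With Z inserted, J10 now waits for max(J6, J9, Z).
New critical path: J4→J9→Z→J10 = 10+7+2+11 = 30 ⇒ 30 minutes.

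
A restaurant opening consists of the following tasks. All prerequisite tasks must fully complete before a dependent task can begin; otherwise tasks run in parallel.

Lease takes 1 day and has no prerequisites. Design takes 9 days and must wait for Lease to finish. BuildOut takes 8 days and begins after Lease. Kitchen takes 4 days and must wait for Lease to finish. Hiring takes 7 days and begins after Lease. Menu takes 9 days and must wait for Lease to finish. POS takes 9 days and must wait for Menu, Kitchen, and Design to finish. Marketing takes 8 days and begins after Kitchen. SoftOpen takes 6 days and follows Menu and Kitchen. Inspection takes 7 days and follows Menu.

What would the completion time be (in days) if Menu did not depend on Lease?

With the dependency in place, Lease→Design→POS = 1+9+9 = 19 sets the finish at 19 days.
Without Lease→Menu, Menu's earliest start moves from 1 to 0.
New critical path: Lease→Design→POS = 1+9+9 = 19 ⇒ 19 days.

19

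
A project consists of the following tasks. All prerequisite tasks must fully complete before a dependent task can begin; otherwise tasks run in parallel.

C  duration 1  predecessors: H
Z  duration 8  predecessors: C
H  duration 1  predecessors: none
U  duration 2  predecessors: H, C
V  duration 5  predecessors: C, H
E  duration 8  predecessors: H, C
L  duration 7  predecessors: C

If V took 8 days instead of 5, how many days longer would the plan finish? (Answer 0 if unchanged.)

0

Actual critical path: H→C→Z = 1+1+8 = 10 ⇒ 10 days.
The longest path through V is only 7 days, so V has float 3.
The critical path is still H→C→Z; finish is now 10 days.
Change in finish: 10 − 10 = +0 days.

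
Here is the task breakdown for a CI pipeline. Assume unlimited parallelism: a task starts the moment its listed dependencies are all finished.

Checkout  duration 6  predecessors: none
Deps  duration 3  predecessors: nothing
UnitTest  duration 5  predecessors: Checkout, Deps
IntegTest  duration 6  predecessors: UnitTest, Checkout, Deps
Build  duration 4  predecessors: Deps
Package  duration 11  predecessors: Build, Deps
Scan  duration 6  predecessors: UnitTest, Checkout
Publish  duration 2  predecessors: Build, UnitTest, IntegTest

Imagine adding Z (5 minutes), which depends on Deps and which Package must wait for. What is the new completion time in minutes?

19

Originally the schedule takes 19 minutes.
With Z inserted, Package now waits for max(Build, Deps, Z).
New critical path: Checkout→UnitTest→IntegTest→Publish = 6+5+6+2 = 19 ⇒ 19 minutes.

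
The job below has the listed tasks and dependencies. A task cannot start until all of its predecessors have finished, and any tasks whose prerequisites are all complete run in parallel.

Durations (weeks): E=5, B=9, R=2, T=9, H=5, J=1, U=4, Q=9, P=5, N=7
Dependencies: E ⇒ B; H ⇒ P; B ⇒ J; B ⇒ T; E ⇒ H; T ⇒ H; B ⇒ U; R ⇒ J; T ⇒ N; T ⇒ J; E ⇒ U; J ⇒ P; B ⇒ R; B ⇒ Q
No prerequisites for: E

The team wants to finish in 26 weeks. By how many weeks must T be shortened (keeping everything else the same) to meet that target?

Current finish: 33 weeks; target: 26.
T is on every critical path, so each week cut from T cuts the finish by one (this holds down to a finish of 25).
Need 33 − 26 = 7 weeks off T → T becomes 2 weeks, finish becomes 26.

7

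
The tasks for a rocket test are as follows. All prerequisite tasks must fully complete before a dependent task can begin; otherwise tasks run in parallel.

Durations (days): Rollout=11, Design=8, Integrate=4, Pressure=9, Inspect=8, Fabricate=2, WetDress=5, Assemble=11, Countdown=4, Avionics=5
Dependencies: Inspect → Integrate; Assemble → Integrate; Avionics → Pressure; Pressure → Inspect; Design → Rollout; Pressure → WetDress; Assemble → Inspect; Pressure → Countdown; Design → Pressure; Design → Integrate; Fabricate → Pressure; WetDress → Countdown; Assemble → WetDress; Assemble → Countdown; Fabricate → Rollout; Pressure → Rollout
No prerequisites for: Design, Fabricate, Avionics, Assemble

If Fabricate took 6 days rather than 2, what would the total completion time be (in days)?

29

As given, the longest chain is Design→Pressure→Inspect→Integrate = 8+9+8+4 = 29, so the finish is 29 days.
Fabricate has 6 days of float (longest path through it is 23).
The critical path is still Design→Pressure→Inspect→Integrate; finish is now 29 days.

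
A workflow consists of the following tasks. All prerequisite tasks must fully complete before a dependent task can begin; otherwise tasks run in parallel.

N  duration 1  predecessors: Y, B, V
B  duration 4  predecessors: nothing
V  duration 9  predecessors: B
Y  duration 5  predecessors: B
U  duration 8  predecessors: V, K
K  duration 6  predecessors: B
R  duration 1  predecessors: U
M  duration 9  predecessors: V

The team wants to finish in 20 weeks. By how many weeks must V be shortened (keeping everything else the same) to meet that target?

Current finish: 22 weeks; target: 20.
V is on every critical path, so each week cut from V cuts the finish by one (this holds down to a finish of 19).
Need 22 − 20 = 2 weeks off V → V becomes 7 weeks, finish becomes 20.

2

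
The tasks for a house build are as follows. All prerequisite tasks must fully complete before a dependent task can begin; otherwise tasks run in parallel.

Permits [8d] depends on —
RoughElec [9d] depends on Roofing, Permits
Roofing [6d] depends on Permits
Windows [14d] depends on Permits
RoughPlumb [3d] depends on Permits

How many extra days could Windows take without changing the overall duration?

The longest chain is Permits→Roofing→RoughElec = 8+6+9 = 23; overall finish 23 days.
The longest chain containing Windows totals 22 days.
Slack of Windows = 9 − 8 = 1 day.

1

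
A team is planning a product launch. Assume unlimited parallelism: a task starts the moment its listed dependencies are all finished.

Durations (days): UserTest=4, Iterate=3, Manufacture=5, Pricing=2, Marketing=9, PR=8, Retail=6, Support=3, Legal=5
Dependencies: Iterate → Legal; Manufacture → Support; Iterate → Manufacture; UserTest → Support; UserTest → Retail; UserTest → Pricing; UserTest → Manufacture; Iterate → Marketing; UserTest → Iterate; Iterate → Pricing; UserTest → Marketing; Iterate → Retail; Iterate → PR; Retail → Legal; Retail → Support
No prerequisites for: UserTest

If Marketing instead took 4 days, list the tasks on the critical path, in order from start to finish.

UserTest, Iterate, Retail, Legal

Actual critical path: UserTest→Iterate→Retail→Legal = 4+3+6+5 = 18 ⇒ 18 days.
Marketing has 2 days of float (longest path through it is 16).
No other chain overtakes it, so the finish is 18 days.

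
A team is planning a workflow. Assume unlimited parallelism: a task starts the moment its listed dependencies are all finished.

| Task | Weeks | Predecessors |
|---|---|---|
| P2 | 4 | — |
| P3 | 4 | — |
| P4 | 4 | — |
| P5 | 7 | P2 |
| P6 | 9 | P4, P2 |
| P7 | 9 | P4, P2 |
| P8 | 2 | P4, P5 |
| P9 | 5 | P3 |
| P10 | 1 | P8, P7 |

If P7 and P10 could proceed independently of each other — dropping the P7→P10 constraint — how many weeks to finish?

Before: longest chain P2→P5→P8→P10 = 4+7+2+1 = 14, finish 14.
Dropping P7→P10 doesn't change P10's earliest start (13); another predecessor still binds.
The longest chain is now P2→P5→P8→P10 = 4+7+2+1 = 14, so the project takes 14 weeks.

14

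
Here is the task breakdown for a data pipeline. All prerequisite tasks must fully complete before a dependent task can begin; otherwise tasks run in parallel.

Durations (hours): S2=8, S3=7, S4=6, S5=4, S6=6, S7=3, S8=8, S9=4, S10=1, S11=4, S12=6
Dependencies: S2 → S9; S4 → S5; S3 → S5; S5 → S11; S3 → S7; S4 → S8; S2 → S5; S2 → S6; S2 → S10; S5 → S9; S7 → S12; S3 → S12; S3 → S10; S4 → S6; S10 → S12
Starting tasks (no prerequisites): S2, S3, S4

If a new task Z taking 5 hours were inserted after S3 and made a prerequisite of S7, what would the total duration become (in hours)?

Originally the schedule takes 16 hours.
With Z inserted, S7 now waits for max(S3, Z).
New critical path: S3→Z→S7→S12 = 7+5+3+6 = 21 ⇒ 21 hours.

21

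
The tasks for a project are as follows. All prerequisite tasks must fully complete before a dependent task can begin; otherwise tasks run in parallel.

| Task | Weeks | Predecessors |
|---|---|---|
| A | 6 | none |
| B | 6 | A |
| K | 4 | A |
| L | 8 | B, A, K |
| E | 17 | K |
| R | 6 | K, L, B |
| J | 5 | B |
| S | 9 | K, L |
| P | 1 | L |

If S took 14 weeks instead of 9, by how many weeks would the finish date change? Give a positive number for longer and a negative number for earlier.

5

Critical path before the change: A→B→L→S = 6+6+8+9 = 29 giving 29 weeks.
S is on the critical path; changing it to 14 makes that path 34 weeks.
The critical path is still A→B→L→S; finish is now 34 weeks.
Change in finish: 34 − 29 = +5 weeks.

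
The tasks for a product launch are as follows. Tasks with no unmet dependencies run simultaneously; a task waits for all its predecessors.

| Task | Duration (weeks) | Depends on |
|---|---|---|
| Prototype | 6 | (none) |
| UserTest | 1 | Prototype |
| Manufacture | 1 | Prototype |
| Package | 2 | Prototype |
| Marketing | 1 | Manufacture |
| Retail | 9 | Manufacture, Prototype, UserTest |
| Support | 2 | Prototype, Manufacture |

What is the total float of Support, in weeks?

7

Critical path: Prototype→UserTest→Retail = 6+1+9 = 16, so the finish is 16 weeks.
Support finishes as early as 9 and must finish by 16.
So Support can slip 16 − 9 = 7 weeks.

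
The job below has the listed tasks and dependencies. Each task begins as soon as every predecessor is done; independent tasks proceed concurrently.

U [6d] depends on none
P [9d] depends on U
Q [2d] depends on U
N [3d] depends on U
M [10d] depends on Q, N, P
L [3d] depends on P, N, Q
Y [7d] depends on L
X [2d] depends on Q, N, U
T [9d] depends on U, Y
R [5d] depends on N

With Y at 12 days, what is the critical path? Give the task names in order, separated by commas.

Critical path before the change: U→P→L→Y→T = 6+9+3+7+9 = 34 giving 34 days.
Y lies on that path, so at 12 days the path becomes 39 days.
That remains the longest chain; total 39 days.

U, P, L, Y, T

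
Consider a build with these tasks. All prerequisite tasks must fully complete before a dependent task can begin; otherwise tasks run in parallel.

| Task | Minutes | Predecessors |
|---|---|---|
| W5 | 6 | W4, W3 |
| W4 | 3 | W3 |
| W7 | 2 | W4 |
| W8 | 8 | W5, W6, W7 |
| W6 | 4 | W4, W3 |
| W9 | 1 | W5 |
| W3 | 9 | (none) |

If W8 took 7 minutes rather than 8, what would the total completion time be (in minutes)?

Actual critical path: W3→W4→W5→W8 = 9+3+6+8 = 26 ⇒ 26 minutes.
W8 is on the critical path; changing it to 7 makes that path 25 minutes.
That remains the longest chain; total 25 minutes.

25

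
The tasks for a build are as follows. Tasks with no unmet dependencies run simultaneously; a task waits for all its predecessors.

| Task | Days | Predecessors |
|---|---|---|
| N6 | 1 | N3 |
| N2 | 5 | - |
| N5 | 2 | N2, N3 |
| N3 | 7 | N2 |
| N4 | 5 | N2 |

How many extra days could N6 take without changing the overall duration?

The longest chain is N2→N3→N5 = 5+7+2 = 14; overall finish 14 days.
N6 finishes as early as 13 and must finish by 14.
So N6 can slip 14 − 13 = 1 day.

1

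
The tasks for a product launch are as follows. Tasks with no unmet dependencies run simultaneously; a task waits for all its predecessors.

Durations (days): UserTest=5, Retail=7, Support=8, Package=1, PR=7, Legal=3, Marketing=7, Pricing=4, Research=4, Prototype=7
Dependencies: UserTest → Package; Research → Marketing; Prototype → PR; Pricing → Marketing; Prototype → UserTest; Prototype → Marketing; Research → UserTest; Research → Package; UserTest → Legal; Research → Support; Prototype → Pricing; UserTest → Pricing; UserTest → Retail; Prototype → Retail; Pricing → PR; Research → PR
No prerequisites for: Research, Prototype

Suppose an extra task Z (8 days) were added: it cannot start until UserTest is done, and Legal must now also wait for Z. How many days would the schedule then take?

Originally the schedule takes 23 days.
With Z inserted, Legal now waits for max(UserTest, Z).
New critical path: Prototype→UserTest→Z→Legal = 7+5+8+3 = 23 ⇒ 23 days.

23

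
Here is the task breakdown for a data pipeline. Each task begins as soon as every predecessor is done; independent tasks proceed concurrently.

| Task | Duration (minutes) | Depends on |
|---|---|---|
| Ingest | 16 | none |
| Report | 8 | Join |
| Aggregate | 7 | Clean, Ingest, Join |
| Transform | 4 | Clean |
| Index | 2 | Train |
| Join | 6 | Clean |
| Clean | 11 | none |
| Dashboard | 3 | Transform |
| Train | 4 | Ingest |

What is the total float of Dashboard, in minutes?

Clean→Join→Report = 11+6+8 = 25 sets the makespan at 25 minutes.
Dashboard finishes as early as 18 and must finish by 25.
So Dashboard can slip 25 − 18 = 7 minutes.

7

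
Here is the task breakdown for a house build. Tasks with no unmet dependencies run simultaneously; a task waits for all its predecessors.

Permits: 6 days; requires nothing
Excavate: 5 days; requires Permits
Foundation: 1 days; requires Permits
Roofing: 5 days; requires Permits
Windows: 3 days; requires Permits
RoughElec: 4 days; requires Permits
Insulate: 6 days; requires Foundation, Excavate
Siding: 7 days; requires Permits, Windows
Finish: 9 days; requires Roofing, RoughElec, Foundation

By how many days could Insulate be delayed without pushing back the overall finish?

Critical path: Permits→Roofing→Finish = 6+5+9 = 20, so the finish is 20 days.
Insulate finishes as early as 17 and must finish by 20.
So Insulate can slip 20 − 17 = 3 days.

3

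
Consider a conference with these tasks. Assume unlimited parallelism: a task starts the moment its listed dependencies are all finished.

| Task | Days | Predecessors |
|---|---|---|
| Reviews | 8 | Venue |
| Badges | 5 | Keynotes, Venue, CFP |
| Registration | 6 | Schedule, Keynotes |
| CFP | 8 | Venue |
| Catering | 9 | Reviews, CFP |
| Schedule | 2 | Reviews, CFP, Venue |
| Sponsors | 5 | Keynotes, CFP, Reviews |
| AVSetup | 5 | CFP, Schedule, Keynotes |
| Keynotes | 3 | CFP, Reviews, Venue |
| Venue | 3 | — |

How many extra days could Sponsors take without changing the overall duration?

The longest chain is Venue→CFP→Keynotes→Registration = 3+8+3+6 = 20; overall finish 20 days.
The longest chain containing Sponsors totals 19 days.
Slack of Sponsors = 15 − 14 = 1 day.

1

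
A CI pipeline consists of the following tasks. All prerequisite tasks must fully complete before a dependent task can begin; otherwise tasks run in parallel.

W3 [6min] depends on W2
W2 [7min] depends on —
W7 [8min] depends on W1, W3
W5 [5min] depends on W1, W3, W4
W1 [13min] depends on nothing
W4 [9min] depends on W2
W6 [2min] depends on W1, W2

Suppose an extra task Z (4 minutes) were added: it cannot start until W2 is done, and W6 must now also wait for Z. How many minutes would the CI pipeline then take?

Originally the CI pipeline takes 21 minutes.
With Z inserted, W6 now waits for max(W1, W2, Z).
New critical path: W1→W7 = 13+8 = 21 ⇒ 21 minutes.

21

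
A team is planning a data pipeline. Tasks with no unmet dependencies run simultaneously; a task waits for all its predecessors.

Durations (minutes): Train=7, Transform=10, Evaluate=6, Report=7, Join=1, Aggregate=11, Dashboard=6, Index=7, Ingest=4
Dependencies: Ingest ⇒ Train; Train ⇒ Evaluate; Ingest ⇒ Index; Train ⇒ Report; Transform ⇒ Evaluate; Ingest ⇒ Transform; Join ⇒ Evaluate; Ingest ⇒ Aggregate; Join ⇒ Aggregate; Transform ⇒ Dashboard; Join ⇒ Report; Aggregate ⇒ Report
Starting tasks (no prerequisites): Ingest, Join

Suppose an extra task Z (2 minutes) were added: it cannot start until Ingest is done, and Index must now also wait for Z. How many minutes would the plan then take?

22

Originally the plan takes 22 minutes.
With Z inserted, Index now waits for max(Ingest, Z).
New critical path: Ingest→Aggregate→Report = 4+11+7 = 22 ⇒ 22 minutes.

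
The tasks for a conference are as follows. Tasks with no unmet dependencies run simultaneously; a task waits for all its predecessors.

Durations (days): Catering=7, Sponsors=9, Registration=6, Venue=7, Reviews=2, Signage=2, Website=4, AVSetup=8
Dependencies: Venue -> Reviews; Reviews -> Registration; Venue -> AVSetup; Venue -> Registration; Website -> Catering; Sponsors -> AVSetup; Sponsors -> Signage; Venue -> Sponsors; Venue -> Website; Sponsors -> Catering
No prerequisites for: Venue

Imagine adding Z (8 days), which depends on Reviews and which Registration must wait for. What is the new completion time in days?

Originally the job takes 24 days.
With Z inserted, Registration now waits for max(Venue, Reviews, Z).
New critical path: Venue→Sponsors→AVSetup = 7+9+8 = 24 ⇒ 24 days.

24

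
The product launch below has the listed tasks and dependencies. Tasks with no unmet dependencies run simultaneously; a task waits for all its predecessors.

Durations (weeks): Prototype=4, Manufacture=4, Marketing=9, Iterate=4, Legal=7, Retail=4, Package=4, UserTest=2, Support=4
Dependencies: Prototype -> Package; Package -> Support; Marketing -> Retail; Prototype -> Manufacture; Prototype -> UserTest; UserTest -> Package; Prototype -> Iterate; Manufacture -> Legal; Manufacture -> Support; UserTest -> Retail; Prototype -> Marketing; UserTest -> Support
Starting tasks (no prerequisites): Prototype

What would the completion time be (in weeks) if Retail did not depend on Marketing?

Before: longest chain Prototype→Marketing→Retail = 4+9+4 = 17, finish 17.
Without Marketing→Retail, Retail's earliest start moves from 13 to 6.
New critical path: Prototype→Manufacture→Legal = 4+4+7 = 15 ⇒ 15 weeks.

15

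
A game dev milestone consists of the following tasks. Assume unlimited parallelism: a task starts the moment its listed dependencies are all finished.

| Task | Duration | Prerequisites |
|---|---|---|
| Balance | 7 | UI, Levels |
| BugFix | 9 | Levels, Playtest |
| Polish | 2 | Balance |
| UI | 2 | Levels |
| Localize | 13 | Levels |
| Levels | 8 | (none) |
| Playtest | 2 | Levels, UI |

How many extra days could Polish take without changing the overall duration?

2

Levels→UI→Playtest→BugFix = 8+2+2+9 = 21 sets the makespan at 21 days.
Longest path through Polish: 19 days (earliest finish 19, latest finish 21).
Slack of Polish = 19 − 17 = 2 days.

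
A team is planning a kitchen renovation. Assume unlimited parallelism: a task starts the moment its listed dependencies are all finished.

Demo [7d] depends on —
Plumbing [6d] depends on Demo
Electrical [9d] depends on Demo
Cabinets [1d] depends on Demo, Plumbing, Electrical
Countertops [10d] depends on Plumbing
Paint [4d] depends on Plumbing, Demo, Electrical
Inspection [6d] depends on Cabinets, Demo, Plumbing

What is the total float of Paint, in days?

The longest chain is Demo→Plumbing→Countertops = 7+6+10 = 23; overall finish 23 days.
Paint finishes as early as 20 and must finish by 23.
So Paint can slip 23 − 20 = 3 days.

3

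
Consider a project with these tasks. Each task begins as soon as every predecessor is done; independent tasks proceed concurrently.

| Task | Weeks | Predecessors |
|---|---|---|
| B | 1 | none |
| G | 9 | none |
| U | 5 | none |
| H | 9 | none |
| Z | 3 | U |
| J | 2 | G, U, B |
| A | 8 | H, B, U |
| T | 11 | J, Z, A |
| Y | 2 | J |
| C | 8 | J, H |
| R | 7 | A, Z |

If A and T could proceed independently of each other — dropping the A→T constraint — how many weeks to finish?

Before: longest chain H→A→T = 9+8+11 = 28, finish 28.
Without A→T, T's earliest start moves from 17 to 11.
The longest chain is now H→A→R = 9+8+7 = 24, so the plan takes 24 weeks.

24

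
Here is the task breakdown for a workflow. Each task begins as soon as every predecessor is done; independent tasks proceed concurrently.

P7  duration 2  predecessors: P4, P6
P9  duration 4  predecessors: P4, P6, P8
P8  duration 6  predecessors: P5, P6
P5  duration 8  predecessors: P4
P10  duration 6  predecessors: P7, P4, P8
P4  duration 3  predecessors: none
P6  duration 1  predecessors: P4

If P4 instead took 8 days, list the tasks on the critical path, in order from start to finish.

P4, P5, P8, P10

Critical path before the change: P4→P5→P8→P10 = 3+8+6+6 = 23 giving 23 days.
P4 is on the critical path; changing it to 8 makes that path 28 days.
That remains the longest chain; total 28 days.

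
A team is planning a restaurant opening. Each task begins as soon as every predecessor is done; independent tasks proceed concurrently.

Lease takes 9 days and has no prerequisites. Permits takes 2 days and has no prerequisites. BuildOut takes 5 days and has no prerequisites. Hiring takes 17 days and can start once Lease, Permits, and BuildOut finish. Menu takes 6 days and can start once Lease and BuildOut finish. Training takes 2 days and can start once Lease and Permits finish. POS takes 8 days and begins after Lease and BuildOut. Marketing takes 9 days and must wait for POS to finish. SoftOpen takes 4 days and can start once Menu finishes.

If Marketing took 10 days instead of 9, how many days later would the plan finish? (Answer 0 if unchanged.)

Critical path before the change: Lease→POS→Marketing = 9+8+9 = 26 giving 26 days.
Marketing lies on that path, so at 10 days the path becomes 27 days.
No other chain overtakes it, so the finish is 27 days.
Change in finish: 27 − 26 = +1 days.

1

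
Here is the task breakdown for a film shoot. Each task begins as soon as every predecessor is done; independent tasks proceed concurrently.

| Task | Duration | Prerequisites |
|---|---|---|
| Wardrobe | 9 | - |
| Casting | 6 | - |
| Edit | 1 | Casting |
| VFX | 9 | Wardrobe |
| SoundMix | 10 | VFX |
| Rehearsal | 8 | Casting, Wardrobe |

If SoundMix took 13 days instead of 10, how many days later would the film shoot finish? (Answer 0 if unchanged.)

3

Critical path before the change: Wardrobe→VFX→SoundMix = 9+9+10 = 28 giving 28 days.
SoundMix is on the critical path; changing it to 13 makes that path 31 days.
No other chain overtakes it, so the finish is 31 days.
Change in finish: 31 − 28 = +3 days.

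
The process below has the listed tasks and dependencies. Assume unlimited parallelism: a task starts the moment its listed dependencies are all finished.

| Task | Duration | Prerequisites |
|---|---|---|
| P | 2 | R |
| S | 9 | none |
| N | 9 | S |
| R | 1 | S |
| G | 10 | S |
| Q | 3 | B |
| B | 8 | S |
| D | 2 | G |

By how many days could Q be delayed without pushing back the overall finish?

1

The longest chain is S→G→D = 9+10+2 = 21; overall finish 21 days.
Q finishes as early as 20 and must finish by 21.
Float = 21 − 20 = 1.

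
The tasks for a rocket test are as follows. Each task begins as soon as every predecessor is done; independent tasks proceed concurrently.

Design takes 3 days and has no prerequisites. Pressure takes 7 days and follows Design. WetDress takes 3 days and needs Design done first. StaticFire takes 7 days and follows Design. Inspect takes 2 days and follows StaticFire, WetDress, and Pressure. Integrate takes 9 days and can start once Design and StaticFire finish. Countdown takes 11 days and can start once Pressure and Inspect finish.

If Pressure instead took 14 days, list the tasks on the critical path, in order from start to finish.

Design, Pressure, Inspect, Countdown

The binding path is Design→Pressure→Inspect→Countdown = 3+7+2+11 = 23; finish at 23 days.
Pressure is on the critical path; changing it to 14 makes that path 30 days.
No other chain overtakes it, so the finish is 30 days.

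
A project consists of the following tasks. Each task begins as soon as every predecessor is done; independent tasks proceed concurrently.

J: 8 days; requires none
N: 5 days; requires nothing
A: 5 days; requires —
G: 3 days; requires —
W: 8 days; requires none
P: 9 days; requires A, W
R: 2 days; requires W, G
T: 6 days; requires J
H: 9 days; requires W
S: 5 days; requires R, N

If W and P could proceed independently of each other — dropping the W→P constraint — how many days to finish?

17

With the dependency in place, W→P = 8+9 = 17 sets the finish at 17 days.
Without W→P, P's earliest start moves from 8 to 5.
After: W→H = 8+9 = 17 → 17 days.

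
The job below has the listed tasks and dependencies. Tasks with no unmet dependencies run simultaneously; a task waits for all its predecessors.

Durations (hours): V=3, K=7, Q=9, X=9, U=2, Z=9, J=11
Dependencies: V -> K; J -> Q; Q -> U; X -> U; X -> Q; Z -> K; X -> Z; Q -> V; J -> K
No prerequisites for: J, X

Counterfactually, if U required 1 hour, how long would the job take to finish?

30

Actual critical path: J→Q→V→K = 11+9+3+7 = 30 ⇒ 30 hours.
U has 8 hours of float (longest path through it is 22).
That remains the longest chain; total 30 hours.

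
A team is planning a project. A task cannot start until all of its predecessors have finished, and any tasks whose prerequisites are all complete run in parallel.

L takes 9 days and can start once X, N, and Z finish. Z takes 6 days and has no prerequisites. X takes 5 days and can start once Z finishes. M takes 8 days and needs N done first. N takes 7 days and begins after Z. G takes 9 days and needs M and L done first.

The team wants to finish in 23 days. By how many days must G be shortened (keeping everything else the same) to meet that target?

8

Current finish: 31 days; target: 23.
G is on every critical path, so each day cut from G cuts the finish by one (this holds down to a finish of 23).
Need 31 − 23 = 8 days off G → G becomes 1 day, finish becomes 23.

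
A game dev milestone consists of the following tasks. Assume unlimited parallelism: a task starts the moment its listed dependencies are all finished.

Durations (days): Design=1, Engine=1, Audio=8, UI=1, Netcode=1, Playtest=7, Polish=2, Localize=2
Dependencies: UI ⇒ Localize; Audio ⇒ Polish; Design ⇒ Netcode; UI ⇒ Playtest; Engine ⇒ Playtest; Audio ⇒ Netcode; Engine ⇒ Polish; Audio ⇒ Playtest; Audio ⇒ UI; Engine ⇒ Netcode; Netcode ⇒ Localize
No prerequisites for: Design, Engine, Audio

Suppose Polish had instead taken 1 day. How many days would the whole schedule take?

16

Baseline: Audio→UI→Playtest = 8+1+7 = 16 → 16 days.
Polish is off the critical path — its longest chain is 10 days, giving 6 of slack.
No other chain overtakes it, so the finish is 16 days.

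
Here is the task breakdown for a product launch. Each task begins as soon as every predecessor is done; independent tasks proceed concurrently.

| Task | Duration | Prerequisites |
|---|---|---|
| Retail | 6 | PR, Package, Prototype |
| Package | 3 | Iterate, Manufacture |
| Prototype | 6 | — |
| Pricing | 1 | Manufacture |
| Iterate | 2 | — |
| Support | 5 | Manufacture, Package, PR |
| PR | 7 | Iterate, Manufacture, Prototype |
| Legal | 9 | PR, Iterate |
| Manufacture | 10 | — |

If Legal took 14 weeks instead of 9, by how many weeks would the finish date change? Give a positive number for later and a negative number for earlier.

Critical path before the change: Manufacture→PR→Legal = 10+7+9 = 26 giving 26 weeks.
Legal lies on that path, so at 14 weeks the path becomes 31 weeks.
That remains the longest chain; total 31 weeks.
Change in finish: 31 − 26 = +5 weeks.

5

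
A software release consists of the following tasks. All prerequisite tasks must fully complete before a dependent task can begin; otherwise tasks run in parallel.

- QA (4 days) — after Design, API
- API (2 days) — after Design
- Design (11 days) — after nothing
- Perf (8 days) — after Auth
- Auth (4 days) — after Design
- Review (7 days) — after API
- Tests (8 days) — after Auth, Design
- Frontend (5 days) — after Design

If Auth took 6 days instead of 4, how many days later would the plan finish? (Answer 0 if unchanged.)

2

The binding path is Design→Auth→Tests = 11+4+8 = 23; finish at 23 days.
Since Auth is critical, the +2 change carries straight to that chain (now 25 days).
No other chain overtakes it, so the finish is 25 days.
Change in finish: 25 − 23 = +2 days.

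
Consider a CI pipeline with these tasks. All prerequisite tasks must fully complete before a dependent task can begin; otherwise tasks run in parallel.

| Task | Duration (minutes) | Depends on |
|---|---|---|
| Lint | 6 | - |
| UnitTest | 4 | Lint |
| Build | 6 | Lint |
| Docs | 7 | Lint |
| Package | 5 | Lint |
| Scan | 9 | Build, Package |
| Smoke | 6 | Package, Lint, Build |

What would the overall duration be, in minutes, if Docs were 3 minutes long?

21

Actual critical path: Lint→Build→Scan = 6+6+9 = 21 ⇒ 21 minutes.
Docs has 8 minutes of float (longest path through it is 13).
No other chain overtakes it, so the finish is 21 minutes.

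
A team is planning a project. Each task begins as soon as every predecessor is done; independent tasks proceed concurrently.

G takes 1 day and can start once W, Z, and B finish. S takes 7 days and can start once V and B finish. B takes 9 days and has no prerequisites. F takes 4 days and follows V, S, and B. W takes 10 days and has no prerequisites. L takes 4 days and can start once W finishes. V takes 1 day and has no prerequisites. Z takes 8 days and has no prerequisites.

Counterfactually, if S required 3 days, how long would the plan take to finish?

Actual critical path: B→S→F = 9+7+4 = 20 ⇒ 20 days.
S is on the critical path; changing it to 3 makes that path 16 days.
The critical path is still B→S→F; finish is now 16 days.

16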